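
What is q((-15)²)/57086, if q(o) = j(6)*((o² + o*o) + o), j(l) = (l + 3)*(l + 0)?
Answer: 2739825/28543 ≈ 95.989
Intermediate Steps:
j(l) = l*(3 + l) (j(l) = (3 + l)*l = l*(3 + l))
q(o) = 54*o + 108*o² (q(o) = (6*(3 + 6))*((o² + o*o) + o) = (6*9)*((o² + o²) + o) = 54*(2*o² + o) = 54*(o + 2*o²) = 54*o + 108*o²)
q((-15)²)/57086 = (54*(-15)²*(1 + 2*(-15)²))/57086 = (54*225*(1 + 2*225))*(1/57086) = (54*225*(1 + 450))*(1/57086) = (54*225*451)*(1/57086) = 5479650*(1/57086) = 2739825/28543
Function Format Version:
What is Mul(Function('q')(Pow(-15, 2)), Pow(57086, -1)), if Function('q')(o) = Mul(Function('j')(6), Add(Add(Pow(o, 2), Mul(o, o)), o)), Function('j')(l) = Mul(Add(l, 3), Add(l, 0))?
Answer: Rational(2739825, 28543) ≈ 95.989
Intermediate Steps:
Function('j')(l) = Mul(l, Add(3, l)) (Function('j')(l) = Mul(Add(3, l), l) = Mul(l, Add(3, l)))
Function('q')(o) = Add(Mul(54, o), Mul(108, Pow(o, 2))) (Function('q')(o) = Mul(Mul(6, Add(3, 6)), Add(Add(Pow(o, 2), Mul(o, o)), o)) = Mul(Mul(6, 9), Add(Add(Pow(o, 2), Pow(o, 2)), o)) = Mul(54, Add(Mul(2, Pow(o, 2)), o)) = Mul(54, Add(o, Mul(2, Pow(o, 2)))) = Add(Mul(54, o), Mul(108, Pow(o, 2))))
Mul(Function('q')(Pow(-15, 2)), Pow(57086, -1)) = Mul(Mul(54, Pow(-15, 2), Add(1, Mul(2, Pow(-15, 2)))), Pow(57086, -1)) = Mul(Mul(54, 225, Add(1, Mul(2, 225))), Rational(1, 57086)) = Mul(Mul(54, 225, Add(1, 450)), Rational(1, 57086)) = Mul(Mul(54, 225, 451), Rational(1, 57086)) = Mul(5479650, Rational(1, 57086)) = Rational(2739825, 28543)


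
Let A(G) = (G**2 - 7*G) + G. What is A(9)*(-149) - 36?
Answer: -4059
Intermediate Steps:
A(G) = G**2 - 6*G
A(9)*(-149) - 36 = (9*(-6 + 9))*(-149) - 36 = (9*3)*(-149) - 36 = 27*(-149) - 36 = -4023 - 36 = -4059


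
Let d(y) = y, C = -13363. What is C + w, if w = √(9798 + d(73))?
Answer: -13363 + √9871 ≈ -13264.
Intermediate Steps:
w = √9871 (w = √(9798 + 73) = √9871 ≈ 99.353)
C + w = -13363 + √9871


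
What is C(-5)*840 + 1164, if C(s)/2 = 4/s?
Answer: -180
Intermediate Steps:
C(s) = 8/s (C(s) = 2*(4/s) = 8/s)
C(-5)*840 + 1164 = (8/(-5))*840 + 1164 = (8*(-⅕))*840 + 1164 = -8/5*840 + 1164 = -1344 + 1164 = -180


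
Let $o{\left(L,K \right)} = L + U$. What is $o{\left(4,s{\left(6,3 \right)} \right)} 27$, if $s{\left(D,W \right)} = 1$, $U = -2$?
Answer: $54$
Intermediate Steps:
$o{\left(L,K \right)} = -2 + L$ ($o{\left(L,K \right)} = L - 2 = -2 + L$)
$o{\left(4,s{\left(6,3 \right)} \right)} 27 = \left(-2 + 4\right) 27 = 2 \cdot 27 = 54$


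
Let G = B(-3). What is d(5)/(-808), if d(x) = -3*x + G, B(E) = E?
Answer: 9/404 ≈ 0.022277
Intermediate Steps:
G = -3
d(x) = -3 - 3*x (d(x) = -3*x - 3 = -3 - 3*x)
d(5)/(-808) = (-3 - 3*5)/(-808) = (-3 - 15)*(-1/808) = -18*(-1/808) = 9/404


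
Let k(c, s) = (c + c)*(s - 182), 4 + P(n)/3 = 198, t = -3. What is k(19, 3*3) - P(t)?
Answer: -7156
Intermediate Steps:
P(n) = 582 (P(n) = -12 + 3*198 = -12 + 594 = 582)
k(c, s) = 2*c*(-182 + s) (k(c, s) = (2*c)*(-182 + s) = 2*c*(-182 + s))
k(19, 3*3) - P(t) = 2*19*(-182 + 3*3) - 1*582 = 2*19*(-182 + 9) - 582 = 2*19*(-173) - 582 = -6574 - 582 = -7156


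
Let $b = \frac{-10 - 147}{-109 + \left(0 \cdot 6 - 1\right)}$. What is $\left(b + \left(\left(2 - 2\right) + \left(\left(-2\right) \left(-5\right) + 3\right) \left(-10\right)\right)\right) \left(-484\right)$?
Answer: $\frac{311146}{5} \approx 62229.0$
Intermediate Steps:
$b = \frac{157}{110}$ ($b = - \frac{157}{-109 + \left(0 - 1\right)} = - \frac{157}{-109 - 1} = - \frac{157}{-110} = \left(-157\right) \left(- \frac{1}{110}\right) = \frac{157}{110} \approx 1.4273$)
$\left(b + \left(\left(2 - 2\right) + \left(\left(-2\right) \left(-5\right) + 3\right) \left(-10\right)\right)\right) \left(-484\right) = \left(\frac{157}{110} + \left(\left(2 - 2\right) + \left(\left(-2\right) \left(-5\right) + 3\right) \left(-10\right)\right)\right) \left(-484\right) = \left(\frac{157}{110} + \left(\left(2 - 2\right) + \left(10 + 3\right) \left(-10\right)\right)\right) \left(-484\right) = \left(\frac{157}{110} + \left(0 + 13 \left(-10\right)\right)\right) \left(-484\right) = \left(\frac{157}{110} + \left(0 - 130\right)\right) \left(-484\right) = \left(\frac{157}{110} - 130\right) \left(-484\right) = \left(- \frac{14143}{110}\right) \left(-484\right) = \frac{311146}{5}$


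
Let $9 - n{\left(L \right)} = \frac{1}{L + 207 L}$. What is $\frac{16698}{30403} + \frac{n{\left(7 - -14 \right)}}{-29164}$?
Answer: $\frac{2125935529363}{3872988065856} \approx 0.54891$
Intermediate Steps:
$n{\left(L \right)} = 9 - \frac{1}{208 L}$ ($n{\left(L \right)} = 9 - \frac{1}{L + 207 L} = 9 - \frac{1}{208 L}$)
$\frac{16698}{30403} + \frac{n{\left(7 - -14 \right)}}{-29164} = \frac{16698}{30403} + \frac{9 - \frac{1}{208 \left(7 - -14\right)}}{-29164} = 16698 \cdot \frac{1}{30403} + \left(9 - \frac{1}{208 \left(7 + 14\right)}\right) \left(- \frac{1}{29164}\right) = \frac{16698}{30403} + \left(9 - \frac{1}{208 \cdot 21}\right) \left(- \frac{1}{29164}\right) = \frac{16698}{30403} + \left(9 - \frac{1}{4368}\right) \left(- \frac{1}{29164}\right) = \frac{16698}{30403} + \frac{39311}{4368} \left(- \frac{1}{29164}\right) = \frac{16698}{30403} - \frac{39311}{127388352} = \frac{2125935529363}{3872988065856}$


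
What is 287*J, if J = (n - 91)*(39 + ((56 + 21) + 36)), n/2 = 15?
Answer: -2661064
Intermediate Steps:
n = 30 (n = 2*15 = 30)
J = -9272 (J = (30 - 91)*(39 + ((56 + 21) + 36)) = -61*(39 + (77 + 36)) = -61*(39 + 113) = -61*152 = -9272)
287*J = 287*(-9272) = -2661064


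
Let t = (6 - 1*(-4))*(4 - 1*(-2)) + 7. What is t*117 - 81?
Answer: 7758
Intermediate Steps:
t = 67 (t = (6 + 4)*(4 + 2) + 7 = 10*6 + 7 = 60 + 7 = 67)
t*117 - 81 = 67*117 - 81 = 7839 - 81 = 7758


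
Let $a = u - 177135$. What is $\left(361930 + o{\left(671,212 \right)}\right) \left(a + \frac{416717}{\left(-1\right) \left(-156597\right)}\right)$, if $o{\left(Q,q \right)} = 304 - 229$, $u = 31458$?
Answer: $- \frac{1179731084635180}{22371} \approx -5.2735 \cdot 10^{10}$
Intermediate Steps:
$o{\left(Q,q \right)} = 75$
$a = -145677$ ($a = 31458 - 177135 = -145677$)
$\left(361930 + o{\left(671,212 \right)}\right) \left(a + \frac{416717}{\left(-1\right) \left(-156597\right)}\right) = \left(361930 + 75\right) \left(-145677 + \frac{416717}{\left(-1\right) \left(-156597\right)}\right) = 362005 \left(-145677 + \frac{416717}{156597}\right) = 362005 \left(-145677 + 416717 \cdot \frac{1}{156597}\right) = 362005 \left(-145677 + \frac{59531}{22371}\right) = 362005 \left(- \frac{3258880636}{22371}\right) = - \frac{1179731084635180}{22371}$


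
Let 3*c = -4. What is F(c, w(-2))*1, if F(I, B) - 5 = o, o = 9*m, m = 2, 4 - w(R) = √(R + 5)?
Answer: 23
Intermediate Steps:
c = -4/3 (c = (⅓)*(-4) = -4/3 ≈ -1.3333)
w(R) = 4 - √(5 + R) (w(R) = 4 - √(R + 5) = 4 - √(5 + R))
o = 18 (o = 9*2 = 18)
F(I, B) = 23 (F(I, B) = 5 + 18 = 23)
F(c, w(-2))*1 = 23*1 = 23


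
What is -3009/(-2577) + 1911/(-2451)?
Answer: 272268/701803 ≈ 0.38796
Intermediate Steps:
-3009/(-2577) + 1911/(-2451) = -3009*(-1/2577) + 1911*(-1/2451) = 1003/859 - 637/817 = 272268/701803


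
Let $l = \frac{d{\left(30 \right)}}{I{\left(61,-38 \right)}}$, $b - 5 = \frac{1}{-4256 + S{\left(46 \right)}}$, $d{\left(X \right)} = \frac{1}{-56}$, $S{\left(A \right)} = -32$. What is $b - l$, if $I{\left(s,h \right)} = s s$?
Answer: $\frac{558422169}{111689536} \approx 4.9998$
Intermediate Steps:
$I{\left(s,h \right)} = s^{2}$
$d{\left(X \right)} = - \frac{1}{56}$
$b = \frac{21439}{4288}$ ($b = 5 + \frac{1}{-4256 - 32} = 5 + \frac{1}{-4288} = 5 - \frac{1}{4288} = \frac{21439}{4288} \approx 4.9998$)
$l = - \frac{1}{208376}$ ($l = - \frac{1}{56 \cdot 61^{2}} = - \frac{1}{56 \cdot 3721} = \left(- \frac{1}{56}\right) \frac{1}{3721} = - \frac{1}{208376} \approx -4.799 \cdot 10^{-6}$)
$b - l = \frac{21439}{4288} - - \frac{1}{208376} = \frac{21439}{4288} + \frac{1}{208376} = \frac{558422169}{111689536}$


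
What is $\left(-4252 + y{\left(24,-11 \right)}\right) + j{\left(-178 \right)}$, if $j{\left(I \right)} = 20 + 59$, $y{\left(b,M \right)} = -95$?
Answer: $-4268$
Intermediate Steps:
$j{\left(I \right)} = 79$
$\left(-4252 + y{\left(24,-11 \right)}\right) + j{\left(-178 \right)} = \left(-4252 - 95\right) + 79 = -4347 + 79 = -4268$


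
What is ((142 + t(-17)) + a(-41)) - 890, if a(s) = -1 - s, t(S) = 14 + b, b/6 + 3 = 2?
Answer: -700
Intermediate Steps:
b = -6 (b = -18 + 6*2 = -18 + 12 = -6)
t(S) = 8 (t(S) = 14 - 6 = 8)
((142 + t(-17)) + a(-41)) - 890 = ((142 + 8) + (-1 - 1*(-41))) - 890 = (150 + (-1 + 41)) - 890 = (150 + 40) - 890 = 190 - 890 = -700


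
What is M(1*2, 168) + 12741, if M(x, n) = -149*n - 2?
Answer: -12293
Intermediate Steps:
M(x, n) = -2 - 149*n
M(1*2, 168) + 12741 = (-2 - 149*168) + 12741 = (-2 - 25032) + 12741 = -25034 + 12741 = -12293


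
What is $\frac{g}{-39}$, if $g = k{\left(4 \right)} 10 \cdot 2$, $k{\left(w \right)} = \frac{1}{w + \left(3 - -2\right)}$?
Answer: $- \frac{20}{351} \approx -0.05698$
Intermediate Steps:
$k{\left(w \right)} = \frac{1}{5 + w}$ ($k{\left(w \right)} = \frac{1}{w + \left(3 + 2\right)} = \frac{1}{w + 5} = \frac{1}{5 + w}$)
$g = \frac{20}{9}$ ($g = \frac{1}{5 + 4} \cdot 10 \cdot 2 = \frac{1}{9} \cdot 10 \cdot 2 = \frac{10}{9} \cdot 2 = \frac{20}{9} \approx 2.2222$)
$\frac{g}{-39} = \frac{20}{9 \left(-39\right)} = \frac{20}{9} \left(- \frac{1}{39}\right) = - \frac{20}{351}$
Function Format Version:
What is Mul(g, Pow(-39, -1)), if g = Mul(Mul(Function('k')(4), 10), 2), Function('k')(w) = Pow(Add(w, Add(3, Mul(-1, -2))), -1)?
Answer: Rational(-20, 351) ≈ -0.056980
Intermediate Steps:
Function('k')(w) = Pow(Add(5, w), -1) (Function('k')(w) = Pow(Add(w, Add(3, 2)), -1) = Pow(Add(w, 5), -1) = Pow(Add(5, w), -1))
g = Rational(20, 9) (g = Mul(Mul(Pow(Add(5, 4), -1), 10), 2) = Mul(Mul(Pow(9, -1), 10), 2) = Mul(Mul(Rational(1, 9), 10), 2) = Mul(Rational(10, 9), 2) = Rational(20, 9) ≈ 2.2222)
Mul(g, Pow(-39, -1)) = Mul(Rational(20, 9), Pow(-39, -1)) = Mul(Rational(20, 9), Rational(-1, 39)) = Rational(-20, 351)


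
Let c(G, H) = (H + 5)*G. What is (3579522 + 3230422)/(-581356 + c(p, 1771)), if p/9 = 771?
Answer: 1702486/2935577 ≈ 0.57995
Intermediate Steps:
p = 6939 (p = 9*771 = 6939)
c(G, H) = G*(5 + H) (c(G, H) = (5 + H)*G = G*(5 + H))
(3579522 + 3230422)/(-581356 + c(p, 1771)) = (3579522 + 3230422)/(-581356 + 6939*(5 + 1771)) = 6809944/(-581356 + 6939*1776) = 6809944/(-581356 + 12323664) = 6809944/11742308 = 6809944*(1/11742308) = 1702486/2935577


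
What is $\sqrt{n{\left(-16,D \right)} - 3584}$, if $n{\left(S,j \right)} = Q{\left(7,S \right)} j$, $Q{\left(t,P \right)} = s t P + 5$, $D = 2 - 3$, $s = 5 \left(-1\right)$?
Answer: $3 i \sqrt{461} \approx 64.413 i$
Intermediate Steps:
$s = -5$
$D = -1$ ($D = 2 - 3 = -1$)
$Q{\left(t,P \right)} = 5 - 5 P t$ ($Q{\left(t,P \right)} = - 5 t P + 5 = - 5 P t + 5 = 5 - 5 P t$)
$n{\left(S,j \right)} = j \left(5 - 35 S\right)$ ($n{\left(S,j \right)} = \left(5 - 5 S 7\right) j = \left(5 - 35 S\right) j = j \left(5 - 35 S\right)$)
$\sqrt{n{\left(-16,D \right)} - 3584} = \sqrt{5 \left(-1\right) \left(1 - -112\right) - 3584} = \sqrt{5 \left(-1\right) \left(1 + 112\right) - 3584} = \sqrt{5 \left(-1\right) 113 - 3584} = \sqrt{-565 - 3584} = \sqrt{-4149} = 3 i \sqrt{461}$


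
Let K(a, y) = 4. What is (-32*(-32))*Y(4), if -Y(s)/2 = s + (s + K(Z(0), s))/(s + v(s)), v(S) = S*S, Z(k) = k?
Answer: -45056/5 ≈ -9011.2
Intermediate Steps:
v(S) = S²
Y(s) = -2*s - 2*(4 + s)/(s + s²) (Y(s) = -2*(s + (s + 4)/(s + s²)) = -2*(s + (4 + s)/(s + s²)) = -2*s - 2*(4 + s)/(s + s²))
(-32*(-32))*Y(4) = (-32*(-32))*(2*(-4 - 1*4 - 1*4² - 1*4³)/(4*(1 + 4))) = 1024*(2*(¼)*(-4 - 4 - 1*16 - 1*64)/5) = 1024*(2*(¼)*(⅕)*(-4 - 4 - 16 - 64)) = 1024*(2*(¼)*(⅕)*(-88)) = 1024*(-44/5) = -45056/5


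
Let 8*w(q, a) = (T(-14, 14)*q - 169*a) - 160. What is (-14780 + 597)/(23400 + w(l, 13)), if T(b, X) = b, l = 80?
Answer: -113464/183723 ≈ -0.61758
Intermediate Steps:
w(q, a) = -20 - 169*a/8 - 7*q/4 (w(q, a) = ((-14*q - 169*a) - 160)/8 = ((-169*a - 14*q) - 160)/8 = (-160 - 169*a - 14*q)/8 = -20 - 169*a/8 - 7*q/4)
(-14780 + 597)/(23400 + w(l, 13)) = (-14780 + 597)/(23400 + (-20 - 169/8*13 - 7/4*80)) = -14183/(23400 + (-20 - 2197/8 - 140)) = -14183/(23400 - 3477/8) = -14183/183723/8 = -14183*8/183723 = -113464/183723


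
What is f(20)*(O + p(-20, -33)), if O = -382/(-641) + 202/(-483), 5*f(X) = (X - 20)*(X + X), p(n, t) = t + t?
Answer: 0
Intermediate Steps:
p(n, t) = 2*t
f(X) = 2*X*(-20 + X)/5 (f(X) = ((X - 20)*(X + X))/5 = ((-20 + X)*(2*X))/5 = (2*X*(-20 + X))/5 = 2*X*(-20 + X)/5)
O = 55024/309603 (O = -382*(-1/641) + 202*(-1/483) = 382/641 - 202/483 = 55024/309603 ≈ 0.17772)
f(20)*(O + p(-20, -33)) = ((2/5)*20*(-20 + 20))*(55024/309603 + 2*(-33)) = ((2/5)*20*0)*(55024/309603 - 66) = 0*(-20378774/309603) = 0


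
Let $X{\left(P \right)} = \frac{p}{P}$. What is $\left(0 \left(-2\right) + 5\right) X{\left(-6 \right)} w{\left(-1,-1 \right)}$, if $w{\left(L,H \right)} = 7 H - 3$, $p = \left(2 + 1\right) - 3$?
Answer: $0$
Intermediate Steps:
$p = 0$ ($p = 3 - 3 = 0$)
$X{\left(P \right)} = 0$ ($X{\left(P \right)} = \frac{0}{P} = 0$)
$w{\left(L,H \right)} = -3 + 7 H$
$\left(0 \left(-2\right) + 5\right) X{\left(-6 \right)} w{\left(-1,-1 \right)} = \left(0 \left(-2\right) + 5\right) 0 \left(-3 + 7 \left(-1\right)\right) = \left(0 + 5\right) 0 \left(-3 - 7\right) = 5 \cdot 0 \left(-10\right) = 0 \left(-10\right) = 0$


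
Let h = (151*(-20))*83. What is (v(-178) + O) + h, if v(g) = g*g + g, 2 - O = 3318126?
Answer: -3537278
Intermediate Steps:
O = -3318124 (O = 2 - 1*3318126 = 2 - 3318126 = -3318124)
h = -250660 (h = -3020*83 = -250660)
v(g) = g + g² (v(g) = g² + g = g + g²)
(v(-178) + O) + h = (-178*(1 - 178) - 3318124) - 250660 = (-178*(-177) - 3318124) - 250660 = (31506 - 3318124) - 250660 = -3286618 - 250660 = -3537278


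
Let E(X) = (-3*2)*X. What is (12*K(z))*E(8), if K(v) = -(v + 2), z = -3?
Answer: -576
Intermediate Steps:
K(v) = -2 - v (K(v) = -(2 + v) = -2 - v)
E(X) = -6*X
(12*K(z))*E(8) = (12*(-2 - 1*(-3)))*(-6*8) = (12*(-2 + 3))*(-48) = (12*1)*(-48) = 12*(-48) = -576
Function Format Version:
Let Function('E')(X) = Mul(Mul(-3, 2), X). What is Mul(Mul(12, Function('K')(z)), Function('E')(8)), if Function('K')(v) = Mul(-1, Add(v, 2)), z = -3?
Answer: -576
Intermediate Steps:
Function('K')(v) = Add(-2, Mul(-1, v)) (Function('K')(v) = Mul(-1, Add(2, v)) = Add(-2, Mul(-1, v)))
Function('E')(X) = Mul(-6, X)
Mul(Mul(12, Function('K')(z)), Function('E')(8)) = Mul(Mul(12, Add(-2, Mul(-1, -3))), Mul(-6, 8)) = Mul(Mul(12, Add(-2, 3)), -48) = Mul(Mul(12, 1), -48) = Mul(12, -48) = -576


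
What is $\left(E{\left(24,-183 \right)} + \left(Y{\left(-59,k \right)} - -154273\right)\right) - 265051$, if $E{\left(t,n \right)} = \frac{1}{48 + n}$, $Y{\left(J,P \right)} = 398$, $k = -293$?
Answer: $- \frac{14901301}{135} \approx -1.1038 \cdot 10^{5}$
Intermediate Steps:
$\left(E{\left(24,-183 \right)} + \left(Y{\left(-59,k \right)} - -154273\right)\right) - 265051 = \left(\frac{1}{48 - 183} + \left(398 - -154273\right)\right) - 265051 = \left(\frac{1}{-135} + \left(398 + 154273\right)\right) - 265051 = \left(- \frac{1}{135} + 154671\right) - 265051 = \frac{20880584}{135} - 265051 = - \frac{14901301}{135}$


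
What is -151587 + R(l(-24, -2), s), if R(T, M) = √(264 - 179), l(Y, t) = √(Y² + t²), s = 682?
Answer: -151587 + √85 ≈ -1.5158e+5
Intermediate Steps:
R(T, M) = √85
-151587 + R(l(-24, -2), s) = -151587 + √85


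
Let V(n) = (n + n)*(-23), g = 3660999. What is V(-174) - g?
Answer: -3652995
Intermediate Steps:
V(n) = -46*n (V(n) = (2*n)*(-23) = -46*n)
V(-174) - g = -46*(-174) - 1*3660999 = 8004 - 3660999 = -3652995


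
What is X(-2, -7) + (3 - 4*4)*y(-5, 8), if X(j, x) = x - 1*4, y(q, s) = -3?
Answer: 28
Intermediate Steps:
X(j, x) = -4 + x (X(j, x) = x - 4 = -4 + x)
X(-2, -7) + (3 - 4*4)*y(-5, 8) = (-4 - 7) + (3 - 4*4)*(-3) = -11 + (3 - 16)*(-3) = -11 - 13*(-3) = -11 + 39 = 28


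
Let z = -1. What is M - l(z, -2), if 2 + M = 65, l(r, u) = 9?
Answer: 54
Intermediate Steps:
M = 63 (M = -2 + 65 = 63)
M - l(z, -2) = 63 - 1*9 = 63 - 9 = 54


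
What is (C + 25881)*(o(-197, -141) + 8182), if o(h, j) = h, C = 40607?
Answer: 530906680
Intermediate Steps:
(C + 25881)*(o(-197, -141) + 8182) = (40607 + 25881)*(-197 + 8182) = 66488*7985 = 530906680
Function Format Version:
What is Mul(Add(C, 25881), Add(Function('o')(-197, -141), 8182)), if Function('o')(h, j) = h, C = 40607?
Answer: 530906680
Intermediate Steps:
Mul(Add(C, 25881), Add(Function('o')(-197, -141), 8182)) = Mul(Add(40607, 25881), Add(-197, 8182)) = Mul(66488, 7985) = 530906680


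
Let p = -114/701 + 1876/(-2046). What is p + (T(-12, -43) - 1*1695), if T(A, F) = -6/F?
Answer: -52296495997/30836289 ≈ -1695.9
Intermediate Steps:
p = -774160/717123 (p = -114*1/701 + 1876*(-1/2046) = -114/701 - 938/1023 = -774160/717123 ≈ -1.0795)
p + (T(-12, -43) - 1*1695) = -774160/717123 + (-6/(-43) - 1*1695) = -774160/717123 + (-6*(-1/43) - 1695) = -774160/717123 + (6/43 - 1695) = -774160/717123 - 72879/43 = -52296495997/30836289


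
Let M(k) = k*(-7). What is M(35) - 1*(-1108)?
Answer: 863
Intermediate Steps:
M(k) = -7*k
M(35) - 1*(-1108) = -7*35 - 1*(-1108) = -245 + 1108 = 863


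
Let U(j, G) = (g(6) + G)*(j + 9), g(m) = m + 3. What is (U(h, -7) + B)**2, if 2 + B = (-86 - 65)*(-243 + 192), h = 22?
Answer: 60233121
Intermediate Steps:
g(m) = 3 + m
U(j, G) = (9 + G)*(9 + j) (U(j, G) = ((3 + 6) + G)*(j + 9) = (9 + G)*(9 + j))
B = 7699 (B = -2 + (-86 - 65)*(-243 + 192) = -2 - 151*(-51) = -2 + 7701 = 7699)
(U(h, -7) + B)**2 = ((81 + 9*(-7) + 9*22 - 7*22) + 7699)**2 = ((81 - 63 + 198 - 154) + 7699)**2 = (62 + 7699)**2 = 7761**2 = 60233121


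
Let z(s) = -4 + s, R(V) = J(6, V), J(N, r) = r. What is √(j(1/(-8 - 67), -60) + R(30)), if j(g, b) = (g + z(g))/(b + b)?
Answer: √675755/150 ≈ 5.4803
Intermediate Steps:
R(V) = V
j(g, b) = (-4 + 2*g)/(2*b) (j(g, b) = (g + (-4 + g))/(b + b) = (-4 + 2*g)/((2*b)) = (-4 + 2*g)*(1/(2*b)) = (-4 + 2*g)/(2*b))
√(j(1/(-8 - 67), -60) + R(30)) = √((-2 + 1/(-8 - 67))/(-60) + 30) = √(-(-2 + 1/(-75))/60 + 30) = √(-(-2 - 1/75)/60 + 30) = √(-1/60*(-151/75) + 30) = √(151/4500 + 30) = √(135151/4500) = √675755/150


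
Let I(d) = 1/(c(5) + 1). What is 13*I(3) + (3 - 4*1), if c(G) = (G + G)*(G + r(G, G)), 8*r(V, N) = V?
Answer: -177/229 ≈ -0.77293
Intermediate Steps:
r(V, N) = V/8
c(G) = 9*G²/4 (c(G) = (G + G)*(G + G/8) = (2*G)*(9*G/8) = 9*G²/4)
I(d) = 4/229 (I(d) = 1/((9/4)*5² + 1) = 1/((9/4)*25 + 1) = 1/(225/4 + 1) = 1/(229/4) = 4/229)
13*I(3) + (3 - 4*1) = 13*(4/229) + (3 - 4*1) = 52/229 + (3 - 4) = 52/229 - 1 = -177/229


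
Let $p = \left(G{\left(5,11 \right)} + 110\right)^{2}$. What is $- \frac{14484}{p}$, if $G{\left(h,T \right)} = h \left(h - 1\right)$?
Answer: $- \frac{3621}{4225} \approx -0.85704$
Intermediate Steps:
$G{\left(h,T \right)} = h \left(-1 + h\right)$
$p = 16900$ ($p = \left(5 \left(-1 + 5\right) + 110\right)^{2} = \left(5 \cdot 4 + 110\right)^{2} = \left(20 + 110\right)^{2} = 130^{2} = 16900$)
$- \frac{14484}{p} = - \frac{14484}{16900} = \left(-14484\right) \frac{1}{16900} = - \frac{3621}{4225}$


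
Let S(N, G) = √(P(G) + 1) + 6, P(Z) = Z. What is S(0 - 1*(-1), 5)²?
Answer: (6 + √6)² ≈ 71.394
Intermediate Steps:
S(N, G) = 6 + √(1 + G) (S(N, G) = √(G + 1) + 6 = √(1 + G) + 6 = 6 + √(1 + G))
S(0 - 1*(-1), 5)² = (6 + √(1 + 5))² = (6 + √6)²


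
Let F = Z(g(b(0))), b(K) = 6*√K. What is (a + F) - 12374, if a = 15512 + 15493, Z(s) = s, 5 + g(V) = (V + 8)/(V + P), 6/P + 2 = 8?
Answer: 18634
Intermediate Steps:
P = 1 (P = 6/(-2 + 8) = 6/6 = 6*(⅙) = 1)
g(V) = -5 + (8 + V)/(1 + V) (g(V) = -5 + (V + 8)/(V + 1) = -5 + (8 + V)/(1 + V))
a = 31005
F = 3 (F = (3 - 24*√0)/(1 + 6*√0) = (3 - 24*0)/(1 + 6*0) = (3 - 4*0)/(1 + 0) = (3 + 0)/1 = 1*3 = 3)
(a + F) - 12374 = (31005 + 3) - 12374 = 31008 - 12374 = 18634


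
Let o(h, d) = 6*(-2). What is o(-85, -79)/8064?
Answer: -1/672 ≈ -0.0014881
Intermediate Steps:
o(h, d) = -12
o(-85, -79)/8064 = -12/8064 = -12*1/8064 = -1/672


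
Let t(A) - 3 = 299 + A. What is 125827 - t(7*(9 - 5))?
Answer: 125497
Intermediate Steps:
t(A) = 302 + A (t(A) = 3 + (299 + A) = 302 + A)
125827 - t(7*(9 - 5)) = 125827 - (302 + 7*(9 - 5)) = 125827 - (302 + 7*4) = 125827 - (302 + 28) = 125827 - 1*330 = 125827 - 330 = 125497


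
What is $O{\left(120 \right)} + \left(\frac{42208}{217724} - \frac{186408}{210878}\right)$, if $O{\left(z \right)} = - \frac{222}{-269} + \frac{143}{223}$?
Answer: $\frac{267306073306105}{344274403587283} \approx 0.77643$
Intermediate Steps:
$O{\left(z \right)} = \frac{87973}{59987}$ ($O{\left(z \right)} = \left(-222\right) \left(- \frac{1}{269}\right) + 143 \cdot \frac{1}{223} = \frac{222}{269} + \frac{143}{223} = \frac{87973}{59987}$)
$O{\left(120 \right)} + \left(\frac{42208}{217724} - \frac{186408}{210878}\right) = \frac{87973}{59987} + \left(\frac{42208}{217724} - \frac{186408}{210878}\right) = \frac{87973}{59987} + \left(42208 \cdot \frac{1}{217724} - \frac{93204}{105439}\right) = \frac{87973}{59987} + \left(\frac{10552}{54431} - \frac{93204}{105439}\right) = \frac{87973}{59987} - \frac{3960594596}{5739150209} = \frac{267306073306105}{344274403587283}$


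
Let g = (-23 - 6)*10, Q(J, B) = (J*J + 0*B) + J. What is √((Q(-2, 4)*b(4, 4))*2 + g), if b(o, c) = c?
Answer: I*√274 ≈ 16.553*I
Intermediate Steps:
Q(J, B) = J + J² (Q(J, B) = (J² + 0) + J = J² + J = J + J²)
g = -290 (g = -29*10 = -290)
√((Q(-2, 4)*b(4, 4))*2 + g) = √((-2*(1 - 2)*4)*2 - 290) = √((-2*(-1)*4)*2 - 290) = √((2*4)*2 - 290) = √(8*2 - 290) = √(16 - 290) = √(-274) = I*√274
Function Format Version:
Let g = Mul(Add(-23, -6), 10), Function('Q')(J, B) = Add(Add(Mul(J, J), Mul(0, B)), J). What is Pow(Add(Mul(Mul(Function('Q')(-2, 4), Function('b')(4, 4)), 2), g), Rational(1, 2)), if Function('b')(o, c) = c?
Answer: Mul(I, Pow(274, Rational(1, 2))) ≈ Mul(16.553, I)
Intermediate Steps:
Function('Q')(J, B) = Add(J, Pow(J, 2)) (Function('Q')(J, B) = Add(Add(Pow(J, 2), 0), J) = Add(Pow(J, 2), J) = Add(J, Pow(J, 2)))
g = -290 (g = Mul(-29, 10) = -290)
Pow(Add(Mul(Mul(Function('Q')(-2, 4), Function('b')(4, 4)), 2), g), Rational(1, 2)) = Pow(Add(Mul(Mul(Mul(-2, Add(1, -2)), 4), 2), -290), Rational(1, 2)) = Pow(Add(Mul(Mul(Mul(-2, -1), 4), 2), -290), Rational(1, 2)) = Pow(Add(Mul(Mul(2, 4), 2), -290), Rational(1, 2)) = Pow(Add(Mul(8, 2), -290), Rational(1, 2)) = Pow(Add(16, -290), Rational(1, 2)) = Pow(-274, Rational(1, 2)) = Mul(I, Pow(274, Rational(1, 2)))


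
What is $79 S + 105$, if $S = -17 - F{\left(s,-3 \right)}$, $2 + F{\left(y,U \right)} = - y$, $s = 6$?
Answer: $-606$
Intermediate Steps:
$F{\left(y,U \right)} = -2 - y$
$S = -9$ ($S = -17 - \left(-2 - 6\right) = -17 - -8 = -17 + 8 = -9$)
$79 S + 105 = 79 \left(-9\right) + 105 = -711 + 105 = -606$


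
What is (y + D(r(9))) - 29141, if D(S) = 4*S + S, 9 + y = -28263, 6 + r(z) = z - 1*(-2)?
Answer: -57388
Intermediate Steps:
r(z) = -4 + z (r(z) = -6 + (z - 1*(-2)) = -6 + (z + 2) = -6 + (2 + z) = -4 + z)
y = -28272 (y = -9 - 28263 = -28272)
D(S) = 5*S
(y + D(r(9))) - 29141 = (-28272 + 5*(-4 + 9)) - 29141 = (-28272 + 5*5) - 29141 = (-28272 + 25) - 29141 = -28247 - 29141 = -57388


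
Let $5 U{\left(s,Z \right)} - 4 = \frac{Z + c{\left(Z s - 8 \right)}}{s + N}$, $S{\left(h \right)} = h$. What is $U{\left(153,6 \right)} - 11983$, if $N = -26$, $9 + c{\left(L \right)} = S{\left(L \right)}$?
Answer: $- \frac{1521558}{127} \approx -11981.0$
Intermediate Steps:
$c{\left(L \right)} = -9 + L$
$U{\left(s,Z \right)} = \frac{4}{5} + \frac{-17 + Z + Z s}{5 \left(-26 + s\right)}$ ($U{\left(s,Z \right)} = \frac{4}{5} + \frac{\left(Z + \left(-9 + \left(Z s - 8\right)\right)\right) \frac{1}{s - 26}}{5} = \frac{4}{5} + \frac{\left(Z + \left(-9 + \left(-8 + Z s\right)\right)\right) \frac{1}{-26 + s}}{5} = \frac{4}{5} + \frac{\left(Z + \left(-17 + Z s\right)\right) \frac{1}{-26 + s}}{5} = \frac{4}{5} + \frac{\left(-17 + Z + Z s\right) \frac{1}{-26 + s}}{5} = \frac{4}{5} + \frac{\frac{1}{-26 + s} \left(-17 + Z + Z s\right)}{5} = \frac{4}{5} + \frac{-17 + Z + Z s}{5 \left(-26 + s\right)}$)
$U{\left(153,6 \right)} - 11983 = \frac{-121 + 6 + 4 \cdot 153 + 6 \cdot 153}{5 \left(-26 + 153\right)} - 11983 = \frac{-121 + 6 + 612 + 918}{5 \cdot 127} - 11983 = \frac{1}{5} \cdot \frac{1}{127} \cdot 1415 - 11983 = \frac{283}{127} - 11983 = - \frac{1521558}{127}$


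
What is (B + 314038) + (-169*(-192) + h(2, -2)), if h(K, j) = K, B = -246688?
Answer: 99800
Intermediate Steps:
(B + 314038) + (-169*(-192) + h(2, -2)) = (-246688 + 314038) + (-169*(-192) + 2) = 67350 + (32448 + 2) = 67350 + 32450 = 99800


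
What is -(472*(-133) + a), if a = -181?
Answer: 62957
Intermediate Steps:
-(472*(-133) + a) = -(472*(-133) - 181) = -(-62776 - 181) = -1*(-62957) = 62957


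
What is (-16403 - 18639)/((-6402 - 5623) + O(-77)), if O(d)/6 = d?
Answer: 35042/12487 ≈ 2.8063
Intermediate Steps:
O(d) = 6*d
(-16403 - 18639)/((-6402 - 5623) + O(-77)) = (-16403 - 18639)/((-6402 - 5623) + 6*(-77)) = -35042/(-12025 - 462) = -35042/(-12487) = -35042*(-1/12487) = 35042/12487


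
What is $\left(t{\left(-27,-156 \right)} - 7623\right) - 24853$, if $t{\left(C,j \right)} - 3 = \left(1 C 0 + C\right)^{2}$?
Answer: $-31744$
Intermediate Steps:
$t{\left(C,j \right)} = 3 + C^{2}$ ($t{\left(C,j \right)} = 3 + \left(1 C 0 + C\right)^{2} = 3 + \left(C 0 + C\right)^{2} = 3 + \left(0 + C\right)^{2} = 3 + C^{2}$)
$\left(t{\left(-27,-156 \right)} - 7623\right) - 24853 = \left(\left(3 + \left(-27\right)^{2}\right) - 7623\right) - 24853 = \left(\left(3 + 729\right) - 7623\right) - 24853 = \left(732 - 7623\right) - 24853 = -6891 - 24853 = -31744$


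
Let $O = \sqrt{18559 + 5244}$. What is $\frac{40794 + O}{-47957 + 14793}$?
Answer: $- \frac{20397}{16582} - \frac{\sqrt{23803}}{33164} \approx -1.2347$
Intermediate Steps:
$O = \sqrt{23803} \approx 154.28$
$\frac{40794 + O}{-47957 + 14793} = \frac{40794 + \sqrt{23803}}{-47957 + 14793} = \frac{40794 + \sqrt{23803}}{-33164} = \left(40794 + \sqrt{23803}\right) \left(- \frac{1}{33164}\right) = - \frac{20397}{16582} - \frac{\sqrt{23803}}{33164}$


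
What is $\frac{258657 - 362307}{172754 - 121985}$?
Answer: $- \frac{34550}{16923} \approx -2.0416$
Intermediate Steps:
$\frac{258657 - 362307}{172754 - 121985} = - \frac{103650}{50769} = \left(-103650\right) \frac{1}{50769} = - \frac{34550}{16923}$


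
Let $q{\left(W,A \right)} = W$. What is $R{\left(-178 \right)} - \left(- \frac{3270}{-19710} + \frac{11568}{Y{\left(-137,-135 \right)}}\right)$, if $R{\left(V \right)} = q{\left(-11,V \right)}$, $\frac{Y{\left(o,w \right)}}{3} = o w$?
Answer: $- \frac{15356968}{1350135} \approx -11.374$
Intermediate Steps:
$Y{\left(o,w \right)} = 3 o w$
$R{\left(V \right)} = -11$
$R{\left(-178 \right)} - \left(- \frac{3270}{-19710} + \frac{11568}{Y{\left(-137,-135 \right)}}\right) = -11 - \left(- \frac{3270}{-19710} + \frac{11568}{3 \left(-137\right) \left(-135\right)}\right) = -11 - \left(\left(-3270\right) \left(- \frac{1}{19710}\right) + \frac{11568}{55485}\right) = -11 - \left(\frac{109}{657} + 11568 \cdot \frac{1}{55485}\right) = -11 - \left(\frac{109}{657} + \frac{3856}{18495}\right) = -11 - \frac{505483}{1350135} = - \frac{15356968}{1350135}$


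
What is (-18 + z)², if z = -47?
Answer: 4225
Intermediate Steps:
(-18 + z)² = (-18 - 47)² = (-65)² = 4225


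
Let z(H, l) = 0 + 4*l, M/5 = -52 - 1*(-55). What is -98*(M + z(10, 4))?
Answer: -3038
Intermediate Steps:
M = 15 (M = 5*(-52 - 1*(-55)) = 5*(-52 + 55) = 5*3 = 15)
z(H, l) = 4*l
-98*(M + z(10, 4)) = -98*(15 + 4*4) = -98*(15 + 16) = -98*31 = -3038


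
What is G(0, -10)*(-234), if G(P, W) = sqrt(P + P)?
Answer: 0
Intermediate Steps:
G(P, W) = sqrt(2)*sqrt(P) (G(P, W) = sqrt(2*P) = sqrt(2)*sqrt(P))
G(0, -10)*(-234) = (sqrt(2)*sqrt(0))*(-234) = (sqrt(2)*0)*(-234) = 0*(-234) = 0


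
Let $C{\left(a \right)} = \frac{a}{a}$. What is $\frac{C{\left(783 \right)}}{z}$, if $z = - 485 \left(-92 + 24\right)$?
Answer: $\frac{1}{32980} \approx 3.0321 \cdot 10^{-5}$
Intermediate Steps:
$C{\left(a \right)} = 1$
$z = 32980$ ($z = \left(-485\right) \left(-68\right) = 32980$)
$\frac{C{\left(783 \right)}}{z} = 1 \cdot \frac{1}{32980} = \frac{1}{32980}$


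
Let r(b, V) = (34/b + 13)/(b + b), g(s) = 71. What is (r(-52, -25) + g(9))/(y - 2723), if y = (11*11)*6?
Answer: -191663/5399888 ≈ -0.035494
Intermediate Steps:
r(b, V) = (13 + 34/b)/(2*b) (r(b, V) = (13 + 34/b)/((2*b)) = (13 + 34/b)*(1/(2*b)) = (13 + 34/b)/(2*b))
y = 726 (y = 121*6 = 726)
(r(-52, -25) + g(9))/(y - 2723) = ((½)*(34 + 13*(-52))/(-52)² + 71)/(726 - 2723) = ((½)*(1/2704)*(34 - 676) + 71)/(-1997) = ((½)*(1/2704)*(-642) + 71)*(-1/1997) = (-321/2704 + 71)*(-1/1997) = (191663/2704)*(-1/1997) = -191663/5399888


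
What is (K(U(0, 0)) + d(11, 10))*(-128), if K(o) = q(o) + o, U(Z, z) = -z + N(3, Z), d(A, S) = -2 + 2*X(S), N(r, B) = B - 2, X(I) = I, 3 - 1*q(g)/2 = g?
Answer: -3328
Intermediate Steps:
q(g) = 6 - 2*g
N(r, B) = -2 + B
d(A, S) = -2 + 2*S
U(Z, z) = -2 + Z - z (U(Z, z) = -z + (-2 + Z) = -2 + Z - z)
K(o) = 6 - o (K(o) = (6 - 2*o) + o = 6 - o)
(K(U(0, 0)) + d(11, 10))*(-128) = ((6 - (-2 + 0 - 1*0)) + (-2 + 2*10))*(-128) = ((6 - (-2 + 0 + 0)) + (-2 + 20))*(-128) = ((6 - 1*(-2)) + 18)*(-128) = ((6 + 2) + 18)*(-128) = (8 + 18)*(-128) = 26*(-128) = -3328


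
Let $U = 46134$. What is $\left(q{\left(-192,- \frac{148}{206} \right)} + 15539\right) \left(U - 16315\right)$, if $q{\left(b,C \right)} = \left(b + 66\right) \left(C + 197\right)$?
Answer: $- \frac{28233374675}{103} \approx -2.7411 \cdot 10^{8}$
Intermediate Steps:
$q{\left(b,C \right)} = \left(66 + b\right) \left(197 + C\right)$
$\left(q{\left(-192,- \frac{148}{206} \right)} + 15539\right) \left(U - 16315\right) = \left(\left(13002 + 66 \left(- \frac{148}{206}\right) + 197 \left(-192\right) + - \frac{148}{206} \left(-192\right)\right) + 15539\right) \left(46134 - 16315\right) = \left(\left(13002 + 66 \left(\left(-148\right) \frac{1}{206}\right) - 37824 + \left(-148\right) \frac{1}{206} \left(-192\right)\right) + 15539\right) 29819 = \left(\left(13002 + 66 \left(- \frac{74}{103}\right) - 37824 - - \frac{14208}{103}\right) + 15539\right) 29819 = \left(\left(13002 - \frac{4884}{103} - 37824 + \frac{14208}{103}\right) + 15539\right) 29819 = \left(- \frac{2547342}{103} + 15539\right) 29819 = \left(- \frac{946825}{103}\right) 29819 = - \frac{28233374675}{103}$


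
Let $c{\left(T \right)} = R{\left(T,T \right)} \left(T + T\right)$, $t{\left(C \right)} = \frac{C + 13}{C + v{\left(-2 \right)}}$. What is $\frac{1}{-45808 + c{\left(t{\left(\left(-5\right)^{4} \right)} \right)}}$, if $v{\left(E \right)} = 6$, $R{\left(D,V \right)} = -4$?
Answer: $- \frac{631}{28909952} \approx -2.1826 \cdot 10^{-5}$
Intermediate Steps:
$t{\left(C \right)} = \frac{13 + C}{6 + C}$ ($t{\left(C \right)} = \frac{C + 13}{C + 6} = \frac{13 + C}{6 + C}$)
$c{\left(T \right)} = - 8 T$ ($c{\left(T \right)} = - 4 \left(T + T\right) = - 4 \cdot 2 T = - 8 T$)
$\frac{1}{-45808 + c{\left(t{\left(\left(-5\right)^{4} \right)} \right)}} = \frac{1}{-45808 - 8 \frac{13 + \left(-5\right)^{4}}{6 + \left(-5\right)^{4}}} = \frac{1}{-45808 - 8 \frac{13 + 625}{6 + 625}} = \frac{1}{-45808 - 8 \cdot \frac{1}{631} \cdot 638} = \frac{1}{-45808 - \frac{5104}{631}} = \frac{1}{- \frac{28909952}{631}} = - \frac{631}{28909952}$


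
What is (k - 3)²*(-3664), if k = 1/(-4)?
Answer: -38701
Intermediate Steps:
k = -¼ ≈ -0.25000
(k - 3)²*(-3664) = (-¼ - 3)²*(-3664) = (-13/4)²*(-3664) = (169/16)*(-3664) = -38701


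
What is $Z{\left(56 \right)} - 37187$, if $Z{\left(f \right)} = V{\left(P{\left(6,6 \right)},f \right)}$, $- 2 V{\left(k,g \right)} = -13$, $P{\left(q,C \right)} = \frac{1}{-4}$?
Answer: $- \frac{74361}{2} \approx -37181.0$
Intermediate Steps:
$P{\left(q,C \right)} = - \frac{1}{4}$
$V{\left(k,g \right)} = \frac{13}{2}$ ($V{\left(k,g \right)} = \left(- \frac{1}{2}\right) \left(-13\right) = \frac{13}{2}$)
$Z{\left(f \right)} = \frac{13}{2}$
$Z{\left(56 \right)} - 37187 = \frac{13}{2} - 37187 = - \frac{74361}{2}$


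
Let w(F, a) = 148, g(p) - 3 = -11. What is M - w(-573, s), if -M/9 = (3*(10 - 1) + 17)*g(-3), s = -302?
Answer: 3020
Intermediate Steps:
g(p) = -8 (g(p) = 3 - 11 = -8)
M = 3168 (M = -9*(3*(10 - 1) + 17)*(-8) = -9*(3*9 + 17)*(-8) = -9*(27 + 17)*(-8) = -396*(-8) = -9*(-352) = 3168)
M - w(-573, s) = 3168 - 1*148 = 3168 - 148 = 3020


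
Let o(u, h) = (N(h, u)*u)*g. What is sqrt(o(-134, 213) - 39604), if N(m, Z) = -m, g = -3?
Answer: I*sqrt(125230) ≈ 353.88*I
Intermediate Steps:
o(u, h) = 3*h*u (o(u, h) = ((-h)*u)*(-3) = -h*u*(-3) = 3*h*u)
sqrt(o(-134, 213) - 39604) = sqrt(3*213*(-134) - 39604) = sqrt(-85626 - 39604) = sqrt(-125230) = I*sqrt(125230)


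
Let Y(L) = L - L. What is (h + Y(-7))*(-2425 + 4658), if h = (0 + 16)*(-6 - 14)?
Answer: -714560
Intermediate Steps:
h = -320 (h = 16*(-20) = -320)
Y(L) = 0
(h + Y(-7))*(-2425 + 4658) = (-320 + 0)*(-2425 + 4658) = -320*2233 = -714560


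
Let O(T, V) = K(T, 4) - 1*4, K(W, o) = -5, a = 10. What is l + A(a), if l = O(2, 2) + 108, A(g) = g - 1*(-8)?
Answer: 117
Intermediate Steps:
O(T, V) = -9 (O(T, V) = -5 - 1*4 = -5 - 4 = -9)
A(g) = 8 + g (A(g) = g + 8 = 8 + g)
l = 99 (l = -9 + 108 = 99)
l + A(a) = 99 + (8 + 10) = 99 + 18 = 117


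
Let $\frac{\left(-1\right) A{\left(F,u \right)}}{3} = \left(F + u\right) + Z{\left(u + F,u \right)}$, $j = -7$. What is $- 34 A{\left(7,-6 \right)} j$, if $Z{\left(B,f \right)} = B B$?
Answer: $-1428$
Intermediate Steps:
$Z{\left(B,f \right)} = B^{2}$
$A{\left(F,u \right)} = - 3 F - 3 u - 3 \left(F + u\right)^{2}$ ($A{\left(F,u \right)} = - 3 \left(\left(F + u\right) + \left(u + F\right)^{2}\right) = - 3 \left(\left(F + u\right) + \left(F + u\right)^{2}\right) = - 3 \left(F + u + \left(F + u\right)^{2}\right) = - 3 F - 3 u - 3 \left(F + u\right)^{2}$)
$- 34 A{\left(7,-6 \right)} j = - 34 \left(\left(-3\right) 7 - -18 - 3 \left(7 - 6\right)^{2}\right) \left(-7\right) = - 34 \left(-21 + 18 - 3 \cdot 1^{2}\right) \left(-7\right) = - 34 \left(-21 + 18 - 3\right) \left(-7\right) = \left(-34\right) \left(-6\right) \left(-7\right) = 204 \left(-7\right) = -1428$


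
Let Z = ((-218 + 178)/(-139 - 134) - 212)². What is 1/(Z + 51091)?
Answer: 74529/7152764035 ≈ 1.0420e-5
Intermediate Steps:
Z = 3345002896/74529 (Z = (-40/(-273) - 212)² = (-40*(-1/273) - 212)² = (40/273 - 212)² = (-57836/273)² = 3345002896/74529 ≈ 44882.)
1/(Z + 51091) = 1/(3345002896/74529 + 51091) = 1/(7152764035/74529) = 74529/7152764035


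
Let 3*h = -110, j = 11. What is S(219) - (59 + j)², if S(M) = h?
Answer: -14810/3 ≈ -4936.7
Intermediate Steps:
h = -110/3 (h = (⅓)*(-110) = -110/3 ≈ -36.667)
S(M) = -110/3
S(219) - (59 + j)² = -110/3 - (59 + 11)² = -110/3 - 1*70² = -110/3 - 1*4900 = -110/3 - 4900 = -14810/3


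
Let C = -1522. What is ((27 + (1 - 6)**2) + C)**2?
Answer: 2160900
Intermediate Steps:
((27 + (1 - 6)**2) + C)**2 = ((27 + (1 - 6)**2) - 1522)**2 = ((27 + (-5)**2) - 1522)**2 = ((27 + 25) - 1522)**2 = (52 - 1522)**2 = (-1470)**2 = 2160900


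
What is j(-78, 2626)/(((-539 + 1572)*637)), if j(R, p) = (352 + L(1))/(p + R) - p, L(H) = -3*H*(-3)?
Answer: -6690687/1676637508 ≈ -0.0039905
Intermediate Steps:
L(H) = 9*H
j(R, p) = -p + 361/(R + p) (j(R, p) = (352 + 9*1)/(p + R) - p = (352 + 9)/(R + p) - p = 361/(R + p) - p = -p + 361/(R + p))
j(-78, 2626)/(((-539 + 1572)*637)) = ((361 - 1*2626² - 1*(-78)*2626)/(-78 + 2626))/(((-539 + 1572)*637)) = ((361 - 1*6895876 + 204828)/2548)/((1033*637)) = ((361 - 6895876 + 204828)/2548)/658021 = ((1/2548)*(-6690687))*(1/658021) = -6690687/2548*1/658021 = -6690687/1676637508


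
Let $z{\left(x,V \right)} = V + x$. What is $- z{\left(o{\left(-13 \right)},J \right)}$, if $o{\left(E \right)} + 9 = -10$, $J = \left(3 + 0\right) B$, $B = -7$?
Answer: $40$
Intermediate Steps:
$J = -21$ ($J = \left(3 + 0\right) \left(-7\right) = 3 \left(-7\right) = -21$)
$o{\left(E \right)} = -19$ ($o{\left(E \right)} = -9 - 10 = -19$)
$- z{\left(o{\left(-13 \right)},J \right)} = - (-21 - 19) = \left(-1\right) \left(-40\right) = 40$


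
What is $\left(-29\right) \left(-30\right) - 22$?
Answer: $848$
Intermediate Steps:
$\left(-29\right) \left(-30\right) - 22 = 870 - 22 = 848$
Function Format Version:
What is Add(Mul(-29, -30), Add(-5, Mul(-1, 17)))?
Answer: 848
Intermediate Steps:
Add(Mul(-29, -30), Add(-5, Mul(-1, 17))) = Add(870, Add(-5, -17)) = Add(870, -22) = 848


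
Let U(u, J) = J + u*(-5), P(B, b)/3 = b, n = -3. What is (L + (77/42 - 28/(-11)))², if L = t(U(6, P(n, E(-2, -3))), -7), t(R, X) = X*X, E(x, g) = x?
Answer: 12411529/4356 ≈ 2849.3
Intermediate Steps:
P(B, b) = 3*b
U(u, J) = J - 5*u
t(R, X) = X²
L = 49 (L = (-7)² = 49)
(L + (77/42 - 28/(-11)))² = (49 + (77/42 - 28/(-11)))² = (49 + (77*(1/42) - 28*(-1/11)))² = (49 + (11/6 + 28/11))² = (49 + 289/66)² = (3523/66)² = 12411529/4356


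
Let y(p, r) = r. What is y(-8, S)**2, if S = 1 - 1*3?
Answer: 4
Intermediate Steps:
S = -2 (S = 1 - 3 = -2)
y(-8, S)**2 = (-2)**2 = 4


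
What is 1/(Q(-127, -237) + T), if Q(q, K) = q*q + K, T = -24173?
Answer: -1/8281 ≈ -0.00012076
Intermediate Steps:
Q(q, K) = K + q² (Q(q, K) = q² + K = K + q²)
1/(Q(-127, -237) + T) = 1/((-237 + (-127)²) - 24173) = 1/((-237 + 16129) - 24173) = 1/(15892 - 24173) = 1/(-8281) = -1/8281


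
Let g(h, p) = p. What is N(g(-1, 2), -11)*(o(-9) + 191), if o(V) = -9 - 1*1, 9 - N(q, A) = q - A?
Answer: -724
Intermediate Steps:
N(q, A) = 9 + A - q (N(q, A) = 9 - (q - A) = 9 + (A - q) = 9 + A - q)
o(V) = -10 (o(V) = -9 - 1 = -10)
N(g(-1, 2), -11)*(o(-9) + 191) = (9 - 11 - 1*2)*(-10 + 191) = (9 - 11 - 2)*181 = -4*181 = -724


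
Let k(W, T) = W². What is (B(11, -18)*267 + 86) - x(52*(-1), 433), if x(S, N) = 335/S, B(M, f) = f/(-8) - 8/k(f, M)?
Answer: 481993/702 ≈ 686.60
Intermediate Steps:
B(M, f) = -8/f² - f/8 (B(M, f) = f/(-8) - 8/f² = f*(-⅛) - 8/f² = -f/8 - 8/f² = -8/f² - f/8)
(B(11, -18)*267 + 86) - x(52*(-1), 433) = ((-8/(-18)² - ⅛*(-18))*267 + 86) - 335/(52*(-1)) = ((-8*1/324 + 9/4)*267 + 86) - 335/(-52) = ((-2/81 + 9/4)*267 + 86) - 335*(-1)/52 = ((721/324)*267 + 86) - 1*(-335/52) = (64169/108 + 86) + 335/52 = 73457/108 + 335/52 = 481993/702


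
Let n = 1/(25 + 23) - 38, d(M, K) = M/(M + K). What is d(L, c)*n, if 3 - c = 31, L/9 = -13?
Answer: -71097/2320 ≈ -30.645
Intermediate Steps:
L = -117 (L = 9*(-13) = -117)
c = -28 (c = 3 - 1*31 = 3 - 31 = -28)
d(M, K) = M/(K + M)
n = -1823/48 (n = 1/48 - 38 = -1823/48 ≈ -37.979)
d(L, c)*n = -117/(-28 - 117)*(-1823/48) = -117/(-145)*(-1823/48) = -117*(-1/145)*(-1823/48) = (117/145)*(-1823/48) = -71097/2320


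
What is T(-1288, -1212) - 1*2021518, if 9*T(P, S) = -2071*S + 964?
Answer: -15682646/9 ≈ -1.7425e+6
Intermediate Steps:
T(P, S) = 964/9 - 2071*S/9 (T(P, S) = (-2071*S + 964)/9 = (964 - 2071*S)/9 = 964/9 - 2071*S/9)
T(-1288, -1212) - 1*2021518 = (964/9 - 2071/9*(-1212)) - 1*2021518 = (964/9 + 836684/3) - 2021518 = 2511016/9 - 2021518 = -15682646/9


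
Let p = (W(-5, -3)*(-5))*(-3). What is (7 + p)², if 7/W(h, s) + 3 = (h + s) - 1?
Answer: 49/16 ≈ 3.0625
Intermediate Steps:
W(h, s) = 7/(-4 + h + s) (W(h, s) = 7/(-3 + ((h + s) - 1)) = 7/(-3 + (-1 + h + s)) = 7/(-4 + h + s))
p = -35/4 (p = ((7/(-4 - 5 - 3))*(-5))*(-3) = ((7/(-12))*(-5))*(-3) = ((7*(-1/12))*(-5))*(-3) = -7/12*(-5)*(-3) = (35/12)*(-3) = -35/4 ≈ -8.7500)
(7 + p)² = (7 - 35/4)² = (-7/4)² = 49/16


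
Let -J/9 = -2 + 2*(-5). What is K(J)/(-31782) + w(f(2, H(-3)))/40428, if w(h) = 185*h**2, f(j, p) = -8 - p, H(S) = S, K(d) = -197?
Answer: 25826011/214147116 ≈ 0.12060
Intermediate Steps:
J = 108 (J = -9*(-2 + 2*(-5)) = -9*(-2 - 10) = -9*(-12) = 108)
K(J)/(-31782) + w(f(2, H(-3)))/40428 = -197/(-31782) + (185*(-8 - 1*(-3))**2)/40428 = -197*(-1/31782) + (185*(-8 + 3)**2)*(1/40428) = 197/31782 + (185*(-5)**2)*(1/40428) = 197/31782 + (185*25)*(1/40428) = 197/31782 + 4625*(1/40428) = 197/31782 + 4625/40428 = 25826011/214147116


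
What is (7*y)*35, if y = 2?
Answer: 490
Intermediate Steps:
(7*y)*35 = (7*2)*35 = 14*35 = 490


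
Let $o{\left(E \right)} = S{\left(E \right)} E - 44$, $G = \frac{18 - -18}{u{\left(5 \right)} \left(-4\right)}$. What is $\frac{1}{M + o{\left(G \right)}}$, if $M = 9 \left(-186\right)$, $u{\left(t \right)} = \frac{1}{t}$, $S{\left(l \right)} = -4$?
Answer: $- \frac{1}{1538} \approx -0.0006502$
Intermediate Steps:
$M = -1674$
$G = -45$ ($G = \frac{18 - -18}{\frac{1}{5} \left(-4\right)} = \frac{18 + 18}{\frac{1}{5} \left(-4\right)} = \frac{36}{- \frac{4}{5}} = 36 \left(- \frac{5}{4}\right) = -45$)
$o{\left(E \right)} = -44 - 4 E$ ($o{\left(E \right)} = - 4 E - 44 = -44 - 4 E$)
$\frac{1}{M + o{\left(G \right)}} = \frac{1}{-1674 - -136} = \frac{1}{-1674 + \left(-44 + 180\right)} = \frac{1}{-1674 + 136} = \frac{1}{-1538} = - \frac{1}{1538}$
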